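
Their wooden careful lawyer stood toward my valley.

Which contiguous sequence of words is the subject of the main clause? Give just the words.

their wooden careful lawyer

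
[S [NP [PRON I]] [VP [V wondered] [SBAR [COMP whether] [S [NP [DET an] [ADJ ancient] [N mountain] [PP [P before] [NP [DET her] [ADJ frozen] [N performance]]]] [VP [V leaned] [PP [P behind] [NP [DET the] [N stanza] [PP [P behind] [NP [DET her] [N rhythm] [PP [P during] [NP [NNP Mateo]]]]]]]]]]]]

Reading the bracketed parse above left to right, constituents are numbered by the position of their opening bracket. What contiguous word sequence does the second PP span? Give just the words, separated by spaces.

behind the stanza behind her rhythm during Mateo

In left-to-right order the PP constituents are "before her frozen performance"; "behind the stanza behind her rhythm during Mateo"; "behind her rhythm during Mateo"; "during Mateo". Number 2 is "behind the stanza behind her rhythm during Mateo".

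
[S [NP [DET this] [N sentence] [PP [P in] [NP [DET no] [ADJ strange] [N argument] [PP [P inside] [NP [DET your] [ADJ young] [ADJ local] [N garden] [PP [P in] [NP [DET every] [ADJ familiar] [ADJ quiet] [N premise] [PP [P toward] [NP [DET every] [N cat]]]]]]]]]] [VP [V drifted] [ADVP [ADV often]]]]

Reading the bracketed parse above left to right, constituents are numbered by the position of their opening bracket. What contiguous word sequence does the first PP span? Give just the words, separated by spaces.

In left-to-right order the PP constituents are "in no strange argument inside your young local garden in every familiar quiet premise toward every cat"; "inside your young local garden in every familiar quiet premise toward every cat"; "in every familiar quiet premise toward every cat"; "toward every cat". Number 1 is "in no strange argument inside your young local garden in every familiar quiet premise toward every cat".

in no strange argument inside your young local garden in every familiar quiet premise toward every cat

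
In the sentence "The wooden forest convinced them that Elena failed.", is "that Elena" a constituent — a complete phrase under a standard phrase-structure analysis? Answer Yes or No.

No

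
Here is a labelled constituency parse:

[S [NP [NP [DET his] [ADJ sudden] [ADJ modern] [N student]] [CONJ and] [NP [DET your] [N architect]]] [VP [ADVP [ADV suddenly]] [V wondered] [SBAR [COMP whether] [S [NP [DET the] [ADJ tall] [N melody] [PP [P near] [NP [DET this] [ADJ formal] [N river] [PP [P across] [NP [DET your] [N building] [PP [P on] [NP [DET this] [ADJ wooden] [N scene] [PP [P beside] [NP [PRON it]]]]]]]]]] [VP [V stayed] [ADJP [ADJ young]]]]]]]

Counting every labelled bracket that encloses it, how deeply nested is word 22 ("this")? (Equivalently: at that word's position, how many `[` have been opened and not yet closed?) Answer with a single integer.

12

Counting open brackets not yet closed at "this": [S [VP [SBAR [S [NP [PP [NP [PP [NP [PP [NP [DET = 12.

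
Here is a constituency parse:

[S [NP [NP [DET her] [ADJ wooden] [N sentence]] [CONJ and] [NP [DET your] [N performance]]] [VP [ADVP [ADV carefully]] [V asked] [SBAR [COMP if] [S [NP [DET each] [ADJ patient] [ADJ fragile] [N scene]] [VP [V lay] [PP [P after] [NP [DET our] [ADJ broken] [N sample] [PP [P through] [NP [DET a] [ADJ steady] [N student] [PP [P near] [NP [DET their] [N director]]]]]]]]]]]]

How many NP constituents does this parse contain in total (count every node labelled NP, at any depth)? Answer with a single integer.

The NP constituents are: [NP her wooden sentence and your performance]; [NP her wooden sentence]; [NP your performance]; [NP each patient fragile scene]; [NP our broken sample through a steady student near their director]; [NP a steady student near their director] …. Total: 7.

7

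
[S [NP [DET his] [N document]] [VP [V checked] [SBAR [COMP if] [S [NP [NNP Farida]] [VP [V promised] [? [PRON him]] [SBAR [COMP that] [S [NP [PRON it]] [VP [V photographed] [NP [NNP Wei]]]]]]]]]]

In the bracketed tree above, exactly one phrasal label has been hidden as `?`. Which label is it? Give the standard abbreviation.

A constituent whose immediate children are PRON 'him' is a noun phrase: NP.

NP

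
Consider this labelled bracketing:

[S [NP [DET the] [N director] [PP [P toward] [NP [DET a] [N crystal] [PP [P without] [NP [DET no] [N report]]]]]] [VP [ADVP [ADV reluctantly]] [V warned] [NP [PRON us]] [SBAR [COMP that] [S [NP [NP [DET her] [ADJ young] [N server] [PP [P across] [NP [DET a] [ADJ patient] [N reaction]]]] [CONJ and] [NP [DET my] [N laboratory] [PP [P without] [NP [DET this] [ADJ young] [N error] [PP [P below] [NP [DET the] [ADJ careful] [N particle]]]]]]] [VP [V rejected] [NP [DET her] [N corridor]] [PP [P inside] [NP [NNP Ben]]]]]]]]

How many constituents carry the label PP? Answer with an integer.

6

Scanning left to right, an opening `[PP` appears at word positions 3, 6, 16, 23, 27, 34 — 6 in total.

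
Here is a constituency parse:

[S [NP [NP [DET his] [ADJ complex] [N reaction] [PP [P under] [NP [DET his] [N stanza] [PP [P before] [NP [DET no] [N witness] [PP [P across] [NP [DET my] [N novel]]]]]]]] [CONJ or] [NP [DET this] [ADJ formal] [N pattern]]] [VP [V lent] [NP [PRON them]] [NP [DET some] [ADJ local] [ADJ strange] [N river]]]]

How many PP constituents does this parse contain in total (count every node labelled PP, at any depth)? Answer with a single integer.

3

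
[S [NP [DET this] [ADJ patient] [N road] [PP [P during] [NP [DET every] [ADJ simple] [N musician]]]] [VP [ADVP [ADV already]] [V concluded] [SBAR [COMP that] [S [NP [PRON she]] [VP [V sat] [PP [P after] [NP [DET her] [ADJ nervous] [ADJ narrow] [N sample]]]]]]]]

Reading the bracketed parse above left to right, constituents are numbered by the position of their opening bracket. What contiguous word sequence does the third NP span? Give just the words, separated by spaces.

she

In left-to-right order the NP constituents are "this patient road during every simple musician"; "every simple musician"; "she"; "her nervous narrow sample". Number 3 is "she".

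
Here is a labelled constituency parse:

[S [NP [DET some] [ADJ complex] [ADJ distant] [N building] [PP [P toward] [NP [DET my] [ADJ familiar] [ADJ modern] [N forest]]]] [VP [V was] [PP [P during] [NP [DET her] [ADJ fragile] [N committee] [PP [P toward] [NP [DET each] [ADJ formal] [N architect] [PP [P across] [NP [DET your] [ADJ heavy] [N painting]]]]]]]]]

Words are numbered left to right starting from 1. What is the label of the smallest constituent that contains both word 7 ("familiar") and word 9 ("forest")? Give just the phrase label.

Word 7 lies under S → NP → PP → NP → ADJ; word 9 lies under S → NP → PP → NP → N. The lowest shared node is the NP.

NP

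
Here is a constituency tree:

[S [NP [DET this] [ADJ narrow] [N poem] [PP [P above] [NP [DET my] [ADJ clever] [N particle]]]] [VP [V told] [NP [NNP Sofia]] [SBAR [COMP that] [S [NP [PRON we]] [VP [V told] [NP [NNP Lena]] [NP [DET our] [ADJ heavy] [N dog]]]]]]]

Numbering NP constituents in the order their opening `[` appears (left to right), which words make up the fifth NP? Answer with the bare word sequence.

Lena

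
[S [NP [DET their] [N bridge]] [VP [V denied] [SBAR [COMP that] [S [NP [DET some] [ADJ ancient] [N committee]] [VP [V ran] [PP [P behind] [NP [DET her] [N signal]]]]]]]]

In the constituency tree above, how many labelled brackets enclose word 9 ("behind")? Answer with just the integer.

The word sits inside P, which is inside PP, inside VP, inside S, inside SBAR, inside VP, inside S — 7 brackets in all.

7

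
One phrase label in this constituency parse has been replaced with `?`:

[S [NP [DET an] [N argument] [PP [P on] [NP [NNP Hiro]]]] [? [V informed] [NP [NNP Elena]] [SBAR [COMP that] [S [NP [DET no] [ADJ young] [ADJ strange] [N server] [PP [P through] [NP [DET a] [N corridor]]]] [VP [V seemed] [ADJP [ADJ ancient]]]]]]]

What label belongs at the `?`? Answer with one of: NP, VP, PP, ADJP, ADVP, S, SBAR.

A constituent whose immediate children are V 'informed', NP, SBAR is a verb phrase: VP.

VP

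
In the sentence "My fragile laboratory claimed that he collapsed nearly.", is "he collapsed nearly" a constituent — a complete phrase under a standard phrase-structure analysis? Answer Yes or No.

The sequence corresponds to a single S node — the clause "he collapsed nearly".

Yes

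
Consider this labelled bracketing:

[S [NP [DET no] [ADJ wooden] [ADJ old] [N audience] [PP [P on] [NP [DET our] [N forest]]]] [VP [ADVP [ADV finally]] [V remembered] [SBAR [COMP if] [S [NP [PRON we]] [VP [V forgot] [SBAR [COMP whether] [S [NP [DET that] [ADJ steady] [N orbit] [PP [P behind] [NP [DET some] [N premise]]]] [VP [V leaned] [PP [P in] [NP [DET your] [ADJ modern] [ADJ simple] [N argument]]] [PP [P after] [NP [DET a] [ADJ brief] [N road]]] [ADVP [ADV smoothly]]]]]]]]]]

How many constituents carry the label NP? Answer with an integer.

7

Listing each NP by its span: [NP no wooden old audience on our forest]; [NP our forest]; [NP we]; [NP that steady orbit behind some premise]; [NP some premise]; [NP your modern simple argument] … — that makes 7.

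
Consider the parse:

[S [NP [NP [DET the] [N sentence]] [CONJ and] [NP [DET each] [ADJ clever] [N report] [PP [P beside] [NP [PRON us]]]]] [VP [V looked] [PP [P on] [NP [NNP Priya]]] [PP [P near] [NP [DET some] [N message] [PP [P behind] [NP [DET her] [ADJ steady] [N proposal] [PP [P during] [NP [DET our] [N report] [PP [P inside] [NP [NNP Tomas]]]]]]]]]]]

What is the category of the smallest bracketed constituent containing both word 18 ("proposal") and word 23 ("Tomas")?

Both words fall inside [NP her steady proposal during our report inside Tomas] (words 16–23), and no smaller constituent contains them both. Label: NP.

NP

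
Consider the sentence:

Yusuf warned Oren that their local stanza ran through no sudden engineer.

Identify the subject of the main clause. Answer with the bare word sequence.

Yusuf

In the main clause the verb is "warned"; the NP preceding it, "Yusuf", is the subject.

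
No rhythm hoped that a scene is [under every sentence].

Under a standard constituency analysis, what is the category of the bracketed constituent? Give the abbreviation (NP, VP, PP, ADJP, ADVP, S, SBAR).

The bracketed span "under every sentence" is headed by "under", making it a prepositional phrase (PP).

PP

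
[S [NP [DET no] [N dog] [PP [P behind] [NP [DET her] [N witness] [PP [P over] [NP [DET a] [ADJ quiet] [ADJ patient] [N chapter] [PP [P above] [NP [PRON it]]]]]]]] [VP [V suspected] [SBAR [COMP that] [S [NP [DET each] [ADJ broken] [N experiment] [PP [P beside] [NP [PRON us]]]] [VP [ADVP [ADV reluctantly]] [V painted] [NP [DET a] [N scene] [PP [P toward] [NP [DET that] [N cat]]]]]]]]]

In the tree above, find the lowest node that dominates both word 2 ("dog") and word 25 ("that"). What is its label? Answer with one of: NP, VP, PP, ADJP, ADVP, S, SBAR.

S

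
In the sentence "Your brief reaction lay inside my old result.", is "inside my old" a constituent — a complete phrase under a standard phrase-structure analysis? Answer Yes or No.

"inside" belongs to the preposition "inside" while "old" belongs to the noun phrase "my old result"; a span that runs across that boundary is not a single phrase.

No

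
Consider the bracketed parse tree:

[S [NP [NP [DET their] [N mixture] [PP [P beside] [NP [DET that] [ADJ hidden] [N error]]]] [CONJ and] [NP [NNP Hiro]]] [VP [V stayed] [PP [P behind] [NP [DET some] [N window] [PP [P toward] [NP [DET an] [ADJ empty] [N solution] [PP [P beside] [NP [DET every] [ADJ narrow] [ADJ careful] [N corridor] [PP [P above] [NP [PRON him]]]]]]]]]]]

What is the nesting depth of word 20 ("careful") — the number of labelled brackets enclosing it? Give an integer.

The word sits inside ADJ, which is inside NP, inside PP, inside NP, inside PP, inside NP, inside PP, inside VP, inside S — 9 brackets in all.

9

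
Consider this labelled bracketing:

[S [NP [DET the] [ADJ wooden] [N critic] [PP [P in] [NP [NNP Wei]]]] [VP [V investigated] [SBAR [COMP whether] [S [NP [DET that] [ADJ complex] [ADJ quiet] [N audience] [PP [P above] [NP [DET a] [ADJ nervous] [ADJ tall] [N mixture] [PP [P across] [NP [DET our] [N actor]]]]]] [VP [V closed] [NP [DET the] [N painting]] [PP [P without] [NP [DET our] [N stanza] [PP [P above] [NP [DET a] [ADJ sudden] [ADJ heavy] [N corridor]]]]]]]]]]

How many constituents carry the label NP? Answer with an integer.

8

The NP constituents are: [NP the wooden critic in Wei]; [NP Wei]; [NP that complex quiet audience above a nervous tall mixture across our actor]; [NP a nervous tall mixture across our actor]; [NP our actor]; [NP the painting] …. Total: 8.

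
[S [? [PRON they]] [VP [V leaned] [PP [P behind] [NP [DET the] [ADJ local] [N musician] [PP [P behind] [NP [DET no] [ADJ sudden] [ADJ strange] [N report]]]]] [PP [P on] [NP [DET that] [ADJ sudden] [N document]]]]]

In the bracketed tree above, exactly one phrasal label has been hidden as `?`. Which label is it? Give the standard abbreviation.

NP

Looking at what the `?` directly dominates — PRON 'they' — this is a noun phrase (NP).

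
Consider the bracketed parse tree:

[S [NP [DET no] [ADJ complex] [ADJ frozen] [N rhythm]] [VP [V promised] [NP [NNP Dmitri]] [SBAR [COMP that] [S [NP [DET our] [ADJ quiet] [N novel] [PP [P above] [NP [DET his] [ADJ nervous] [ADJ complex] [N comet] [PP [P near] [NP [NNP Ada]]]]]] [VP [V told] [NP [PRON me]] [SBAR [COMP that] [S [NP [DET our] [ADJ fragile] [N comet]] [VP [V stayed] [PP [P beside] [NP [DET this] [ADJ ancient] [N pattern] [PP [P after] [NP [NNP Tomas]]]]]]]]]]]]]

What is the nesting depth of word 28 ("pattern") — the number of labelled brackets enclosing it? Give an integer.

Counting open brackets not yet closed at "pattern": [S [VP [SBAR [S [VP [SBAR [S [VP [PP [NP [N = 11.

11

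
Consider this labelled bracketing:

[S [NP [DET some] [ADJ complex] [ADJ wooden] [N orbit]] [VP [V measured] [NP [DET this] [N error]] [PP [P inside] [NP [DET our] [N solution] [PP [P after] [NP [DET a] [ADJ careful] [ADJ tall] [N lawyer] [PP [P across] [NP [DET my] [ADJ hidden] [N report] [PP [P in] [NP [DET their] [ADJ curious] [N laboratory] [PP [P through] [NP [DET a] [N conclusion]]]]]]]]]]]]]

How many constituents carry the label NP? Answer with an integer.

The NP constituents are: [NP some complex wooden orbit]; [NP this error]; [NP our solution after a careful tall lawyer across my hidden report in their curious laboratory through a conclusion]; [NP a careful tall lawyer across my hidden report in their curious laboratory through a conclusion]; [NP my hidden report in their curious laboratory through a conclusion]; [NP their curious laboratory through a conclusion] …. Total: 7.

7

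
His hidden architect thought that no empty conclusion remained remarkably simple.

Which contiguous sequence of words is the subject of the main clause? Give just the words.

his hidden architect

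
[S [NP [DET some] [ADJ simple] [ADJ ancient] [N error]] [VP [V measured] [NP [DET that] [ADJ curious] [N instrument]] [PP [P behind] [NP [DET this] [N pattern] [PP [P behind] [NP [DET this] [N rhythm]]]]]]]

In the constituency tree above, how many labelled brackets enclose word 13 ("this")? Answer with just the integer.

7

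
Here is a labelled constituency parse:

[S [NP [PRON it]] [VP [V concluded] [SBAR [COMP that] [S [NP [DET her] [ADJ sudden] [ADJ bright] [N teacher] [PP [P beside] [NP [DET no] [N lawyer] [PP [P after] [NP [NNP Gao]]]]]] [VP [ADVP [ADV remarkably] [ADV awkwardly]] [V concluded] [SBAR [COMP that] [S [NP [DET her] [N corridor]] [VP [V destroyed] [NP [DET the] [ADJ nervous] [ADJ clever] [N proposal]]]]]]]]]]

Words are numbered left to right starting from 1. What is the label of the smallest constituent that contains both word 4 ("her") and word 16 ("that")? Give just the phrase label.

Both words fall inside [S her sudden bright teacher beside no lawyer after Gao remarkably awkwardly concluded that her corridor destroyed the nervous clever proposal] (words 4–23), and no smaller constituent contains them both. Label: S.

S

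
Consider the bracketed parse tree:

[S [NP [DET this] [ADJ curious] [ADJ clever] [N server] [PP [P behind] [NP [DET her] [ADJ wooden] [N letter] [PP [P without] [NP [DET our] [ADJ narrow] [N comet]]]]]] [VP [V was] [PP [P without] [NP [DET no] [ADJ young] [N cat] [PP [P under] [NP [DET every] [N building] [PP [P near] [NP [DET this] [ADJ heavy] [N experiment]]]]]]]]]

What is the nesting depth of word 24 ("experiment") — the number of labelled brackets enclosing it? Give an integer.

Path from the root down to the word: S → VP → PP → NP → PP → NP → PP → NP → N. That is 9 enclosing brackets.

9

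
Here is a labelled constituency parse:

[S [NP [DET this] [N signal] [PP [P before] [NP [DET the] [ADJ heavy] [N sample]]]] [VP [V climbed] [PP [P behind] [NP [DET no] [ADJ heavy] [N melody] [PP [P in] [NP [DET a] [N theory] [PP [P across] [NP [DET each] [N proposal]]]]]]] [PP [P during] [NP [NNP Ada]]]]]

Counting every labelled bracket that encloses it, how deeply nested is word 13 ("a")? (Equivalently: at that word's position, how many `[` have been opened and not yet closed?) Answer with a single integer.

7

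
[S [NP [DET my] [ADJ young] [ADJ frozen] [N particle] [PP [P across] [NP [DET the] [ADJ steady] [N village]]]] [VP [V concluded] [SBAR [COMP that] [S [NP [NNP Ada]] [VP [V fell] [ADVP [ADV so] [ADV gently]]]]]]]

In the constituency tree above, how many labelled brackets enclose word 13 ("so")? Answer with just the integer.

7

Path from the root down to the word: S → VP → SBAR → S → VP → ADVP → ADV. That is 7 enclosing brackets.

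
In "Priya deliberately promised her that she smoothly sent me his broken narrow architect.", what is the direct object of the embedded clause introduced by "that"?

The verb of the embedded clause introduced by "that" is "sent"; its direct object is the NP "his broken narrow architect".

his broken narrow architect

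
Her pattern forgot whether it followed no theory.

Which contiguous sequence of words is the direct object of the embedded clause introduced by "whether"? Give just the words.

no theory

The verb of the embedded clause introduced by "whether" is "followed"; its direct object is the NP "no theory".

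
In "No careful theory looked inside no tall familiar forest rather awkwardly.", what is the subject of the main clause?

no careful theory

The subject of the main clause is the NP immediately before the verb "looked": "no careful theory".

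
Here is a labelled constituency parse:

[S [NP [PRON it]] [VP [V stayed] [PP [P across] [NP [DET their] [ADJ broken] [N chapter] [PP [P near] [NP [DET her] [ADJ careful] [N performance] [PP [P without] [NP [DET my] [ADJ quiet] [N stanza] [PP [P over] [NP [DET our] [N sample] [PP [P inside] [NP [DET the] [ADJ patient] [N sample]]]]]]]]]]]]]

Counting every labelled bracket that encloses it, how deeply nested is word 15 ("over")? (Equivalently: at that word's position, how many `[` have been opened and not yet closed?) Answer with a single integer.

10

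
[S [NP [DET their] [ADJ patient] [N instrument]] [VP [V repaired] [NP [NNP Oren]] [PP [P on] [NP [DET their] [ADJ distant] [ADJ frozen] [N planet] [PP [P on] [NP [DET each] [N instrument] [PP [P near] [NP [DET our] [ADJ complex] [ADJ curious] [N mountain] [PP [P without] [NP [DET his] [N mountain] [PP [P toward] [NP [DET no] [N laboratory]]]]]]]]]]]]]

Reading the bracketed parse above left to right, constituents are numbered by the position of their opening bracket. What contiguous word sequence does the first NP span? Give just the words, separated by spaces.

In left-to-right order the NP constituents are "their patient instrument"; "Oren"; "their distant frozen planet on each instrument near our complex curious mountain without his mountain toward no laboratory"; "each instrument near our complex curious mountain without his mountain toward no laboratory"; "our complex curious mountain without his mountain toward no laboratory"; "his mountain toward no laboratory"; "no laboratory". Number 1 is "their patient instrument".

their patient instrument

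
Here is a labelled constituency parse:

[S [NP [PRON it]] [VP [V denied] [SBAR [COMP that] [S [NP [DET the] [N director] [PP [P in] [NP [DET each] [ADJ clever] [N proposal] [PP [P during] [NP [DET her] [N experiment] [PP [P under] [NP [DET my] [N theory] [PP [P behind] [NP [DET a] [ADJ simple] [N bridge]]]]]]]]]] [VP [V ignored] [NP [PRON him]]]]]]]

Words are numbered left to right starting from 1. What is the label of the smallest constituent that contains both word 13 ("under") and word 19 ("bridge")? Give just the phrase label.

PP

Word 13 lies under S → VP → SBAR → S → NP → PP → NP → PP → NP → PP → P; word 19 lies under S → VP → SBAR → S → NP → PP → NP → PP → NP → PP → NP → PP → NP → N. The lowest shared node is the PP.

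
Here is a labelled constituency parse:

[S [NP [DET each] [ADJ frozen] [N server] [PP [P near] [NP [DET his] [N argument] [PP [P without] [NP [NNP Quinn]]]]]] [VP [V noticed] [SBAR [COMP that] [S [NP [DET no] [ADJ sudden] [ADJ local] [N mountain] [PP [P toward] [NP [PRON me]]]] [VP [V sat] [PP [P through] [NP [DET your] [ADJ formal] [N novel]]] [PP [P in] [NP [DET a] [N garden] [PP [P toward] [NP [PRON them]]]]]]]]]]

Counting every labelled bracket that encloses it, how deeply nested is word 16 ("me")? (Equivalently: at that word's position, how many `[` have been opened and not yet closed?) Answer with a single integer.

Path from the root down to the word: S → VP → SBAR → S → NP → PP → NP → PRON. That is 8 enclosing brackets.

8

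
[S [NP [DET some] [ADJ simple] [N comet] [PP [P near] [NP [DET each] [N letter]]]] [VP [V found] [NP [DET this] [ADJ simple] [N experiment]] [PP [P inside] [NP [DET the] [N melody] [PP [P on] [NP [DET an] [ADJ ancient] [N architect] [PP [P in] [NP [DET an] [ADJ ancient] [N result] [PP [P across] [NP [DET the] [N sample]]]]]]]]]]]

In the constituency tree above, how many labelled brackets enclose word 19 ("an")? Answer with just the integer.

9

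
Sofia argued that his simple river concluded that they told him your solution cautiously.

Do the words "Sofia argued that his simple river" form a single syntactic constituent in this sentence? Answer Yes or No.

No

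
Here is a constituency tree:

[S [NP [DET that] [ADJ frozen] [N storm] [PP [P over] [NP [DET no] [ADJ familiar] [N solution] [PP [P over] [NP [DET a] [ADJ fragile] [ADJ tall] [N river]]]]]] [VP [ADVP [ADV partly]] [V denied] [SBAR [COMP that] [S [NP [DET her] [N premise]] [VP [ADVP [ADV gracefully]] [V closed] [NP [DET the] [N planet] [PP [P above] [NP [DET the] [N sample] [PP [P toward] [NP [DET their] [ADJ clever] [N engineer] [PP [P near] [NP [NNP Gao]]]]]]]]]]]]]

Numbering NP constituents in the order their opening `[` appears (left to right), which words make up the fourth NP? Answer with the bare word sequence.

her premise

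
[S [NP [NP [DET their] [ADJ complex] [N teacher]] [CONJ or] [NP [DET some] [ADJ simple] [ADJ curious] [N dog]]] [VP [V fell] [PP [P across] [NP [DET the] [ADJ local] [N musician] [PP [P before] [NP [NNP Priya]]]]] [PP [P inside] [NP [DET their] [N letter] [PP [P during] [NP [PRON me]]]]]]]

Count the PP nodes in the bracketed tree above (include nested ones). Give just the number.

Scanning left to right, an opening `[PP` appears at word positions 10, 14, 16, 19 — 4 in total.

4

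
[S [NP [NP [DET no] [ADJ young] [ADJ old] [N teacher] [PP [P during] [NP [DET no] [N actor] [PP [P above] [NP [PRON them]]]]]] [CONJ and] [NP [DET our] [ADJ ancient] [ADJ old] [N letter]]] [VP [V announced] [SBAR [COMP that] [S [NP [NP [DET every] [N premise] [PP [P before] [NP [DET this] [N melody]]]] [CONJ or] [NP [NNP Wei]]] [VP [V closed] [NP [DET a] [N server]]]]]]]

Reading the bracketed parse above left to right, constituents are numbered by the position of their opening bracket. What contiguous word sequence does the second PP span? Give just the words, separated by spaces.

above them

In left-to-right order the PP constituents are "during no actor above them"; "above them"; "before this melody". Number 2 is "above them".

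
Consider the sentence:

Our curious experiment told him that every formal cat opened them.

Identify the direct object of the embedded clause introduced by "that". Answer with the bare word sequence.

them

The verb of the embedded clause introduced by "that" is "opened"; its direct object is the NP "them".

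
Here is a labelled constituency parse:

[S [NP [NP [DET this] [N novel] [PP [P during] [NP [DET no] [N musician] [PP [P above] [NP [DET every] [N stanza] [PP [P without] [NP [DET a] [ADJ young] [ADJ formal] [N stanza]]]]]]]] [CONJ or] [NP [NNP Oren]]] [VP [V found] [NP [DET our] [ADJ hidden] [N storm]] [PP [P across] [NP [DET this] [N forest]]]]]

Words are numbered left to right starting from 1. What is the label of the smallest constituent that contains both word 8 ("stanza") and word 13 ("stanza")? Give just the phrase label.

NP

Word 8 lies under S → NP → NP → PP → NP → PP → NP → N; word 13 lies under S → NP → NP → PP → NP → PP → NP → PP → NP → N. The lowest shared node is the NP.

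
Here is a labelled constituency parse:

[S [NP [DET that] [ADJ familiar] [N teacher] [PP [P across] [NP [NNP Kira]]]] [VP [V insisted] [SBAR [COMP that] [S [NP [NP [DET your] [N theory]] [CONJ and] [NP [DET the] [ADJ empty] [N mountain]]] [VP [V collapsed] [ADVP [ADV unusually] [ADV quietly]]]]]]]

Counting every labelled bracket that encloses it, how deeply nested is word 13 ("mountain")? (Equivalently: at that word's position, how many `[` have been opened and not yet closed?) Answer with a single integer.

7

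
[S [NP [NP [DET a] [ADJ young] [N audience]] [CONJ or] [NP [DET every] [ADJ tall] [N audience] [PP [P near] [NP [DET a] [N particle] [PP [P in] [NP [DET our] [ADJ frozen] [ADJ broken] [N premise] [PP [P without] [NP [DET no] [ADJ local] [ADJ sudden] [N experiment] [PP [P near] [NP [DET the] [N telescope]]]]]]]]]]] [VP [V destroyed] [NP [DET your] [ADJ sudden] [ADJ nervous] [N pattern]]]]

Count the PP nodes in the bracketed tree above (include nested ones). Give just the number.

4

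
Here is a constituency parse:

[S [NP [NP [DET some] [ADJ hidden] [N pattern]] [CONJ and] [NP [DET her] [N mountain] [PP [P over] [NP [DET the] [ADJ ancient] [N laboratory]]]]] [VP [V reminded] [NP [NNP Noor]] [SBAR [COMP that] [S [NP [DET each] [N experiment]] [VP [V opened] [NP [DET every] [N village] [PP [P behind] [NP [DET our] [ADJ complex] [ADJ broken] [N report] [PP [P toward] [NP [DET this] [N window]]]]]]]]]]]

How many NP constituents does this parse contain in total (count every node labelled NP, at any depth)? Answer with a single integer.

9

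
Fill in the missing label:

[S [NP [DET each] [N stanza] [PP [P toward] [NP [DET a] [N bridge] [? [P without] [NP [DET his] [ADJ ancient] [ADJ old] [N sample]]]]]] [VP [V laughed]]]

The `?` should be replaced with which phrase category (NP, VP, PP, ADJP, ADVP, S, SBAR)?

A constituent whose immediate children are P 'without', NP is a prepositional phrase: PP.

PP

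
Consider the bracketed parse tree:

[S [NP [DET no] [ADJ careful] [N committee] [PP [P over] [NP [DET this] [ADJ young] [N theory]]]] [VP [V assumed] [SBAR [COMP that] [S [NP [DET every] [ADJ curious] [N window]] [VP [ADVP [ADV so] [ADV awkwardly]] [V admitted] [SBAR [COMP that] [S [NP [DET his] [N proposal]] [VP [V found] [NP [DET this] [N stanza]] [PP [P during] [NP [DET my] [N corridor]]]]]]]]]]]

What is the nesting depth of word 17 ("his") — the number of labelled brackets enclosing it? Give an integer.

Path from the root down to the word: S → VP → SBAR → S → VP → SBAR → S → NP → DET. That is 9 enclosing brackets.

9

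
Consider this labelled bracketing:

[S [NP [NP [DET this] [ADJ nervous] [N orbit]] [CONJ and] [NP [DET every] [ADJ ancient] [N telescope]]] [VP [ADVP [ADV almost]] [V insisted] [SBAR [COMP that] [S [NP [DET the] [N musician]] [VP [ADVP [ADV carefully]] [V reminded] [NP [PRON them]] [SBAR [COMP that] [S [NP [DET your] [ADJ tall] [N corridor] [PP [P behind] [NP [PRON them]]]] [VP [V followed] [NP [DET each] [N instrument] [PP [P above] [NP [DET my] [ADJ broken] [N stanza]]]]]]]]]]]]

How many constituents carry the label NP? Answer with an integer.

9

Listing each NP by its span: [NP this nervous orbit and every ancient telescope]; [NP this nervous orbit]; [NP every ancient telescope]; [NP the musician]; [NP them]; [NP your tall corridor behind them] … — that makes 9.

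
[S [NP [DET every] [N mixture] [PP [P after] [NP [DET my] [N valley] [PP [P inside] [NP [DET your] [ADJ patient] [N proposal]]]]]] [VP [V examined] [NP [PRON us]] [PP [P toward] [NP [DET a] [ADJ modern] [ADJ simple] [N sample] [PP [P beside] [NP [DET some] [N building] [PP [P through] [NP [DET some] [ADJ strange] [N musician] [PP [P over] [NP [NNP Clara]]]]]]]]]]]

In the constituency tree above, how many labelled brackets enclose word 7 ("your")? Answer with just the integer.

7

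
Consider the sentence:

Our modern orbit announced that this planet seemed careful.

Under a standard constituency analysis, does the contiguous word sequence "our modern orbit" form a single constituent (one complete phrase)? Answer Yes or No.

Yes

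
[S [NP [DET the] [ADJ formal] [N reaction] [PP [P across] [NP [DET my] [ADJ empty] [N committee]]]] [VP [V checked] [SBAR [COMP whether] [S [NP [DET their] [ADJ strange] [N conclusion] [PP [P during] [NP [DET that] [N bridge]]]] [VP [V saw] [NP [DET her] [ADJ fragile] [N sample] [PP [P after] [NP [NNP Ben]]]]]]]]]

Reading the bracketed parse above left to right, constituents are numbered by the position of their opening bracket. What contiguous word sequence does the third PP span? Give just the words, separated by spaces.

In left-to-right order the PP constituents are "across my empty committee"; "during that bridge"; "after Ben". Number 3 is "after Ben".

after Ben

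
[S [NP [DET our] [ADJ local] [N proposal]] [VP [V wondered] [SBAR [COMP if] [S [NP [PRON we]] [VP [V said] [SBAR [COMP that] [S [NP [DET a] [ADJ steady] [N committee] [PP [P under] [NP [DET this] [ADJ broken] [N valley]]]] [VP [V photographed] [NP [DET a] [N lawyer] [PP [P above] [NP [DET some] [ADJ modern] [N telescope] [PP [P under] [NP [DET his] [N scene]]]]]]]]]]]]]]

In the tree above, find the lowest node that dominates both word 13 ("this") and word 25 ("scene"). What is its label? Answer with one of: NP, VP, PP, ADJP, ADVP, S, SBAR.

S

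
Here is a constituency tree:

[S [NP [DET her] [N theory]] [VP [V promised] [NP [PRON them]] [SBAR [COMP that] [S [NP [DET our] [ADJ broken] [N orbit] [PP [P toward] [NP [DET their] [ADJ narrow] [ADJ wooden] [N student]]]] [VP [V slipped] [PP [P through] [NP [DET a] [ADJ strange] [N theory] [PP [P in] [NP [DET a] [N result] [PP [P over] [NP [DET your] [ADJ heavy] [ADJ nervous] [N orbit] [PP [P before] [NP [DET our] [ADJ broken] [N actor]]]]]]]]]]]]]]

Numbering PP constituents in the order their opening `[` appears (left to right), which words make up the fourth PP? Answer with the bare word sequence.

over your heavy nervous orbit before our broken actor

In left-to-right order the PP constituents are "toward their narrow wooden student"; "through a strange theory in a result over your heavy nervous orbit before our broken actor"; "in a result over your heavy nervous orbit before our broken actor"; "over your heavy nervous orbit before our broken actor"; "before our broken actor". Number 4 is "over your heavy nervous orbit before our broken actor".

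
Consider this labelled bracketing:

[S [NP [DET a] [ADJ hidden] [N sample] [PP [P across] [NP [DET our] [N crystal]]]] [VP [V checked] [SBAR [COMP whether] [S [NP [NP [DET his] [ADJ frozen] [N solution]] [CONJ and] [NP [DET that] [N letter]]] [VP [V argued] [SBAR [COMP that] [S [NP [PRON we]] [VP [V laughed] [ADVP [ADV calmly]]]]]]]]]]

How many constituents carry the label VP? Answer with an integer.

The VP constituents are: [VP checked whether his frozen solution and that letter argued that we laughed calmly]; [VP argued that we laughed calmly]; [VP laughed calmly]. Total: 3.

3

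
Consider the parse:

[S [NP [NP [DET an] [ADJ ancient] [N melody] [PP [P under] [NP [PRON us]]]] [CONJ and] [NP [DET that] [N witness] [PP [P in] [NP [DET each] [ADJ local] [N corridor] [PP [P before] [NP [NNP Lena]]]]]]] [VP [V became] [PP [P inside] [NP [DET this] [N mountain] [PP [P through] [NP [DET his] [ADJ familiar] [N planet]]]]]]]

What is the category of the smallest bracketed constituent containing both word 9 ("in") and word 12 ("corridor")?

Both words fall inside [PP in each local corridor before Lena] (words 9–14), and no smaller constituent contains them both. Label: PP.

PP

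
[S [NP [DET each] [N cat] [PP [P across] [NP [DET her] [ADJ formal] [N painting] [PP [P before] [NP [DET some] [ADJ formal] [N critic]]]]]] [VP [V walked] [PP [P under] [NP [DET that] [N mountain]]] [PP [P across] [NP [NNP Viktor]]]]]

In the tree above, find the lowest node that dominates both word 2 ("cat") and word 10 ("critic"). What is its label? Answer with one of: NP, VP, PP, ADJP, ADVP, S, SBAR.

NP

Word 2 lies under S → NP → N; word 10 lies under S → NP → PP → NP → PP → NP → N. The lowest shared node is the NP.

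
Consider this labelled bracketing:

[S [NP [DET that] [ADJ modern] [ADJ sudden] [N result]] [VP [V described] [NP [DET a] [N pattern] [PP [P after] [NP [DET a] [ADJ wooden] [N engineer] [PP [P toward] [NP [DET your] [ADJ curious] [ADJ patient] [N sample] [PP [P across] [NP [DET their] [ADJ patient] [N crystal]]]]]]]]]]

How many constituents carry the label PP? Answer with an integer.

Listing each PP by its span: [PP after a wooden engineer toward your curious patient sample across their patient crystal]; [PP toward your curious patient sample across their patient crystal]; [PP across their patient crystal] — that makes 3.

3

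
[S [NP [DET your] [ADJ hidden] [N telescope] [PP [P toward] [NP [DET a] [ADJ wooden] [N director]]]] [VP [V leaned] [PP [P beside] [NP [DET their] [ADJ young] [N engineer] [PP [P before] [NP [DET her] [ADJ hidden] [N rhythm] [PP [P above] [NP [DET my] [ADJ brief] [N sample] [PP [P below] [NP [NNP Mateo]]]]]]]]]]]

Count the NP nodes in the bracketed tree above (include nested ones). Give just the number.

Listing each NP by its span: [NP your hidden telescope toward a wooden director]; [NP a wooden director]; [NP their young engineer before her hidden rhythm above my brief sample below Mateo]; [NP her hidden rhythm above my brief sample below Mateo]; [NP my brief sample below Mateo]; [NP Mateo] — that makes 6.

6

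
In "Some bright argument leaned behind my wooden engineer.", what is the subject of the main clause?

some bright argument

In the main clause the verb is "leaned"; the NP preceding it, "some bright argument", is the subject.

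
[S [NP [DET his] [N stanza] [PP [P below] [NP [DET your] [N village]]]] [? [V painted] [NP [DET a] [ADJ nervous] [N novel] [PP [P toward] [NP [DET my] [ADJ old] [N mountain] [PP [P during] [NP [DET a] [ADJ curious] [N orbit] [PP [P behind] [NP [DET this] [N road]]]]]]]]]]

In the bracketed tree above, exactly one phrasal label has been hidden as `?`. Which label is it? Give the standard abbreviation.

VP

A constituent whose immediate children are V 'painted', NP is a verb phrase: VP.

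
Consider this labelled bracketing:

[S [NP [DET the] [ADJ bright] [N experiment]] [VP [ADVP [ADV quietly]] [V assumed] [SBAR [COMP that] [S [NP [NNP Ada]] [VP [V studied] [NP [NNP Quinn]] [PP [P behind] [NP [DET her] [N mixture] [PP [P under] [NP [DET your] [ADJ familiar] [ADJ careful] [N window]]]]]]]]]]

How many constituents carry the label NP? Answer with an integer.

The NP constituents are: [NP the bright experiment]; [NP Ada]; [NP Quinn]; [NP her mixture under your familiar careful window]; [NP your familiar careful window]. Total: 5.

5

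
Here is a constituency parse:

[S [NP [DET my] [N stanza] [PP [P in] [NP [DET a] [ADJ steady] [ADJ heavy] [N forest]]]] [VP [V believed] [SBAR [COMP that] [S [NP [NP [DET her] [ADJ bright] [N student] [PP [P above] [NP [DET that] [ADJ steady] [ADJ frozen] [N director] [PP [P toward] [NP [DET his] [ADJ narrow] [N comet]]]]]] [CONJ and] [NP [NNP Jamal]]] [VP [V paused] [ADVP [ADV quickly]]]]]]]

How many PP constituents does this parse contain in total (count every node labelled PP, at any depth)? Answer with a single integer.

The PP constituents are: [PP in a steady heavy forest]; [PP above that steady frozen director toward his narrow comet]; [PP toward his narrow comet]. Total: 3.

3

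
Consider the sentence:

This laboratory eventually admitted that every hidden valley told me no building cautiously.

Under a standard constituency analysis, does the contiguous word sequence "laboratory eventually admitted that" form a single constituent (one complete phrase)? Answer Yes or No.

No

"laboratory" belongs to the noun phrase "this laboratory" while "that" belongs to the verb phrase "eventually admitted that every hidden valley told me no building cautiously"; a span that runs across that boundary is not a single phrase.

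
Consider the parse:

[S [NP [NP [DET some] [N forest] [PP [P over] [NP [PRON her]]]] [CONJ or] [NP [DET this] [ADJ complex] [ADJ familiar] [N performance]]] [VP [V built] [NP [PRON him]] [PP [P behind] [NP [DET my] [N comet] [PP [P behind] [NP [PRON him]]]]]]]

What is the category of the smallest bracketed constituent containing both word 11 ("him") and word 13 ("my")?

VP

Both words fall inside [VP built him behind my comet behind him] (words 10–16), and no smaller constituent contains them both. Label: VP.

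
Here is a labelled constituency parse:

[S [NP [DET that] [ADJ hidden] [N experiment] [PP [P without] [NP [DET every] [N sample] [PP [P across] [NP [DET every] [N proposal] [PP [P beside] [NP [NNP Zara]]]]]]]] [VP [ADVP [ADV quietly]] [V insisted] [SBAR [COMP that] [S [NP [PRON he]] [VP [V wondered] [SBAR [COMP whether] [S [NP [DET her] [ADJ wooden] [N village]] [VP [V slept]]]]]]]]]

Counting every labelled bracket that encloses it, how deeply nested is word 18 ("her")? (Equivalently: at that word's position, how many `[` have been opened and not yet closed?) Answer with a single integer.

9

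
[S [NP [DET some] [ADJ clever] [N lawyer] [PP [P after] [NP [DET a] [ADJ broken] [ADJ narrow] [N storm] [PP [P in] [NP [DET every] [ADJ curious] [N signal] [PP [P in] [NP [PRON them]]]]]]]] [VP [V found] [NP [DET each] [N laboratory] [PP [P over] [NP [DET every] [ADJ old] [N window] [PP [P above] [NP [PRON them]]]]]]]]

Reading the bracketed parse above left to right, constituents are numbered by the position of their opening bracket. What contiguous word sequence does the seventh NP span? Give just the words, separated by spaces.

In left-to-right order the NP constituents are "some clever lawyer after a broken narrow storm in every curious signal in them"; "a broken narrow storm in every curious signal in them"; "every curious signal in them"; "them"; "each laboratory over every old window above them"; "every old window above them"; "them". Number 7 is "them".

them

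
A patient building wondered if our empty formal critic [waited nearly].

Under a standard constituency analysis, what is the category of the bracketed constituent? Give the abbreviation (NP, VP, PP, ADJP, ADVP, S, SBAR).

VP

The bracketed span "waited nearly" is headed by "waited", making it a verb phrase (VP).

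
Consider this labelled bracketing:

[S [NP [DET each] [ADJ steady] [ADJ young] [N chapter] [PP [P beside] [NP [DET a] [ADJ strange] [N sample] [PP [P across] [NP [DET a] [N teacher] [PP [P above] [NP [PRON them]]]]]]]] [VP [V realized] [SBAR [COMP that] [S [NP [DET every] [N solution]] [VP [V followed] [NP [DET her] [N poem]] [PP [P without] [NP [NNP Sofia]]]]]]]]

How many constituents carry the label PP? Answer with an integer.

The PP constituents are: [PP beside a strange sample across a teacher above them]; [PP across a teacher above them]; [PP above them]; [PP without Sofia]. Total: 4.

4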